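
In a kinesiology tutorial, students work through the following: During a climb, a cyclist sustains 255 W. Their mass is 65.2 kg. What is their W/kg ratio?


Power-to-weight = 255 W / 65.2 kg
= 3.911 W/kg

3.911 W/kg


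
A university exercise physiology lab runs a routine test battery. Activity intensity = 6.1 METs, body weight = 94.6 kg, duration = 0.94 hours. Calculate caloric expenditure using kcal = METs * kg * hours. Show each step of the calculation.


kcal = 6.1 * 94.6 * 0.94
= 577.06 * 0.94
= 542.44 kcal

542.44 kcal


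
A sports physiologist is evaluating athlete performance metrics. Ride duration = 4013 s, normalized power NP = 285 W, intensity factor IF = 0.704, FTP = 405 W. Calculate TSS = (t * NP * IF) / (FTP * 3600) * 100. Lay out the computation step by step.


Numerator = 4013 * 285 * 0.704 = 805168.32
Denominator = 405 * 3600 = 1458000
TSS = 805168.32 / 1458000 * 100
= 55.22

55.22 TSS


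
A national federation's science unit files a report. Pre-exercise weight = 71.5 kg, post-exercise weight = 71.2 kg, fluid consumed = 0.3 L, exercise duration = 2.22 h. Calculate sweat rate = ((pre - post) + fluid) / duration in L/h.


Weight loss = 71.5 - 71.2 = 0.3 kg (approx L)
Total sweat = 0.3 + 0.3 = 0.6 L
Sweat rate = 0.6 / 2.22 = 0.27 L/h

0.27 L/h


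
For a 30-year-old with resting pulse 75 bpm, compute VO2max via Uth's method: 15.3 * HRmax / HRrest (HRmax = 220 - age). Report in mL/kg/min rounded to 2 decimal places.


Step 1: HRmax = 220 - 30 = 190 bpm
Step 2: Ratio = 190 / 75 = 2.5333
Step 3: VO2max = 15.3 * 2.5333 = 38.76 mL/kg/min

38.76 mL/kg/min


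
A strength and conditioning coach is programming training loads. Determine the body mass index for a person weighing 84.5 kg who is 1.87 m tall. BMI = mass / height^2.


BMI = mass / height^2
= 84.5 / 1.87^2
= 84.5 / 3.4969
= 24.16 kg/m^2

24.16 kg/m^2


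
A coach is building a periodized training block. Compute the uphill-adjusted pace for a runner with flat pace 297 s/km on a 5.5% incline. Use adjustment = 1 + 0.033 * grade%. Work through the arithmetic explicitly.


Adjustment factor = 1 + 0.033 * 5.5 = 1.1815
Grade-adjusted pace = 297 * 1.1815 = 350.91 s/km

350.91 s/km


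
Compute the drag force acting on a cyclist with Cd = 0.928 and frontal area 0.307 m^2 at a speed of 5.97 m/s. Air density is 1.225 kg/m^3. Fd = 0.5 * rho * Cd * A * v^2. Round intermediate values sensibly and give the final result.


Step 1: v^2 = 35.6409
Step 2: Fd = 0.5 * 1.225 * 0.928 * 0.307 * 35.6409
= 6.219 N

6.219 N


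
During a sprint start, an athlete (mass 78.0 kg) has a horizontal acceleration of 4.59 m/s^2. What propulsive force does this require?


Propulsive force = mass * acceleration
= 78.0 kg * 4.59 m/s^2
= 358.02 N

358.02 N


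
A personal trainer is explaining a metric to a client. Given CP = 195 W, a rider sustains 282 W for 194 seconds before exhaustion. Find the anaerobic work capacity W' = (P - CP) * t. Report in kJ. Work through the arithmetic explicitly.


Excess power = 282 - 195 = 87 W
Work above CP = 87 * 194 = 16878 J
W' = 16.878 kJ

16.878 kJ


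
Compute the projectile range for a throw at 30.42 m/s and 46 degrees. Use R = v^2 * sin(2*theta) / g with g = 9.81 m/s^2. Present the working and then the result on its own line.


Two times the angle = 92 degrees
sin(92) = 0.999391
R = 925.3764 * 0.999391 / 9.81 = 94.272 m

94.272 m


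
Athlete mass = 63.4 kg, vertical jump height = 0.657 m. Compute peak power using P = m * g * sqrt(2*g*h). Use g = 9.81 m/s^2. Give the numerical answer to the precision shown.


sqrt(2 * 9.81 * 0.657) = sqrt(12.89034) = 3.590312 m/s
P = 63.4 * 9.81 * 3.590312
= 2233.01 W

2233.01 W


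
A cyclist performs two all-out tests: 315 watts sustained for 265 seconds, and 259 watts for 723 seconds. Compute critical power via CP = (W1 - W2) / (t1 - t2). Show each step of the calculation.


W1 = P1 * t1 = 315 * 265 = 83475 J
W2 = P2 * t2 = 259 * 723 = 187257 J
CP = (83475 - 187257) / (265 - 723)
= 226.6 W

226.6 W


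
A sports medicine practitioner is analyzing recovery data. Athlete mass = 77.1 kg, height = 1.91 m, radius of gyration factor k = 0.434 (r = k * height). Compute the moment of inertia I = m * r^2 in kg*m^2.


r = k * height = 0.434 * 1.91 = 0.82894 m
r^2 = 0.82894^2 = 0.687142
I = 77.1 * 0.687142 = 52.979 kg*m^2

52.979 kg*m^2


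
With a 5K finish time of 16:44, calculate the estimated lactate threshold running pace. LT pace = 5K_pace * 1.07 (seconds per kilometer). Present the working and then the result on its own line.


Race duration = 1004 s for 5 km
Average pace = 1004 / 5 = 200.8 s/km
LT pace = 200.8 * 1.07
= 214.86 s/km

214.86 s/km


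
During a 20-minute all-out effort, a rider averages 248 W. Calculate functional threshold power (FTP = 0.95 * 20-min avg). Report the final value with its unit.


FTP = 0.95 * 248
= 235.6 W

235.6 W


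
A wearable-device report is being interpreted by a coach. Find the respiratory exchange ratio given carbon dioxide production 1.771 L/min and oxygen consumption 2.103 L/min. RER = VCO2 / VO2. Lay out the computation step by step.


VCO2 = 1.771 L/min
VO2 = 2.103 L/min
RER = 1.771 / 2.103 = 0.8421

0.8421


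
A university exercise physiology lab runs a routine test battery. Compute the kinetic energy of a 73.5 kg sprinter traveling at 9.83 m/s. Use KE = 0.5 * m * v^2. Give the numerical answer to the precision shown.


Velocity squared = 96.6289
KE = 0.5 * 73.5 * 96.6289 = 3551.11 J

3551.11 J


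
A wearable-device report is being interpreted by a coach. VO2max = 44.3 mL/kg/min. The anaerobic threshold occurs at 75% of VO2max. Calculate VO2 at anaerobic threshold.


AT fraction = 75 / 100 = 0.75
AT VO2 = 44.3 * 0.75
= 33.23 mL/kg/min

33.23 mL/kg/min


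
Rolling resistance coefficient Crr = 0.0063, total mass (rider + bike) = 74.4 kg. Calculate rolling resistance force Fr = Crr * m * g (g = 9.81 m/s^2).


Fr = Crr * m * g
= 0.0063 * 74.4 * 9.81
= 4.598 N

4.598 N


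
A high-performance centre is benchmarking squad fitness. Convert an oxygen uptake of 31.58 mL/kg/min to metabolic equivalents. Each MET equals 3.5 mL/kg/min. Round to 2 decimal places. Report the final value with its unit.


One MET = 3.5 mL/kg/min
Number of METs = 31.58 / 3.5
= 9.02 METs

9.02 METs


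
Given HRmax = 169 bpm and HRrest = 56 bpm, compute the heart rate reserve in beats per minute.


Heart rate reserve = maximum HR minus resting HR
HRR = 169 - 56 = 113 bpm

113 bpm


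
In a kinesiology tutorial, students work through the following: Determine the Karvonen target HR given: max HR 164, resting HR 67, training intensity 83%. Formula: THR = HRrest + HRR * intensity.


HRR = HRmax - HRrest = 164 - 67 = 97
THR = 67 + 97 * 0.83
= 147.51 bpm

147.51 bpm


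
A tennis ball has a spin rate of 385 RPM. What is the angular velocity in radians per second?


Convert RPM to rad/s: multiply by 2*pi and divide by 60
omega = 385 * 2 * pi / 60
= 40.317 rad/s

40.317 rad/s


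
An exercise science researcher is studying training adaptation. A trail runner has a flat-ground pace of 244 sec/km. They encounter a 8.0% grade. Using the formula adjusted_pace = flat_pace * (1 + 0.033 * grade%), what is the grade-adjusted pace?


Grade factor = 1 + 0.033 * 8.0 = 1.264
Adjusted = 244 * 1.264 = 308.42 sec/km

308.42 s/km


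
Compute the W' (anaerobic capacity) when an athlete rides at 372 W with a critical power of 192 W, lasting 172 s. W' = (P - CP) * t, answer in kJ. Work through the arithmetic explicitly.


Above-CP power = 180 W
Duration = 172 s
W' = 180 * 172 = 30960 J
Convert: 30960 / 1000 = 30.96 kJ

30.96 kJ


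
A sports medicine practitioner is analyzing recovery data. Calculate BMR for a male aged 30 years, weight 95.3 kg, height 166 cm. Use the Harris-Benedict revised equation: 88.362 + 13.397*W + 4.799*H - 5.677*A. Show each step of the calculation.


Substituting values:
W term = 13.397 * 95.3 = 1276.7341
H term = 4.799 * 166 = 796.634
A term = 5.677 * 30 = 170.31
BMR = 1991.42 kcal/day

1991.42 kcal/day


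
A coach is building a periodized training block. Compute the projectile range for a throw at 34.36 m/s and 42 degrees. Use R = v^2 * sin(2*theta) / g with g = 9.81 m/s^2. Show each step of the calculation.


Two times the angle = 84 degrees
sin(84) = 0.994522
R = 1180.6096 * 0.994522 / 9.81 = 119.688 m

119.688 m


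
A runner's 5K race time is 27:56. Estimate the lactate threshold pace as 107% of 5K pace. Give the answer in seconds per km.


Total race time = 27*60 + 56 = 1676 seconds
5K pace = 1676 / 5 = 335.2 sec/km
LT pace = 335.2 * 1.07 = 358.66 sec/km

358.66 s/km


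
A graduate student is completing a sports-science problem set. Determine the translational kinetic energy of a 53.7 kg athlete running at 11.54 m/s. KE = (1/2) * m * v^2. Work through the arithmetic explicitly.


KE = 0.5 * m * v^2
= 0.5 * 53.7 * 11.54^2
= 0.5 * 53.7 * 133.1716
= 3575.66 J

3575.66 J


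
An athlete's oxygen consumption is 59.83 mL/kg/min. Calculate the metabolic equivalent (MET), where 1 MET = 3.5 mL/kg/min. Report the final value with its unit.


MET = VO2 / 3.5
= 59.83 / 3.5
= 17.09 METs

17.09 METs


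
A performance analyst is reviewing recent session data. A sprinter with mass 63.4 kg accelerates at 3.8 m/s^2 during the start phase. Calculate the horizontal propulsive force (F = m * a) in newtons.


F = m * a
= 63.4 * 3.8
= 240.92 N

240.92 N


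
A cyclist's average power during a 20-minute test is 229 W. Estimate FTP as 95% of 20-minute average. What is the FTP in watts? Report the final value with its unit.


FTP = 20-min power * 0.95
= 229 * 0.95
= 217.55 W

217.55 W


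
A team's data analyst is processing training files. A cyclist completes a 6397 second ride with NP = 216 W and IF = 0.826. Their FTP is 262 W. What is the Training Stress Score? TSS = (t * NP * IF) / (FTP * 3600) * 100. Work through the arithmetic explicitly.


t * NP * IF = 6397 * 216 * 0.826 = 1141327.152
FTP * 3600 = 943200
TSS = (1141327.152 / 943200) * 100 = 121.01

121.01 TSS


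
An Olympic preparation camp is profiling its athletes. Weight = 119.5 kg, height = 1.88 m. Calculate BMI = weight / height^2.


height^2 = 1.88^2 = 3.5344
BMI = 119.5 / 3.5344 = 33.81 kg/m^2

33.81 kg/m^2


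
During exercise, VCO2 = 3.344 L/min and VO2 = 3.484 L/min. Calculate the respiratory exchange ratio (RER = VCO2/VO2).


RER = VCO2 / VO2
= 3.344 / 3.484
= 0.9598

0.9598


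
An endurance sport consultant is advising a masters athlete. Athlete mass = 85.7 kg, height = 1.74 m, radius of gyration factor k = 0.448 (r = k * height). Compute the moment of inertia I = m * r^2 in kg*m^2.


r = k * height = 0.448 * 1.74 = 0.77952 m
r^2 = 0.77952^2 = 0.607651
I = 85.7 * 0.607651 = 52.076 kg*m^2

52.076 kg*m^2


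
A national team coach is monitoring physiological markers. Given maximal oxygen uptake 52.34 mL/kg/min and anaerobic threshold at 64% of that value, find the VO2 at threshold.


Percentage as decimal = 0.64
VO2 at AT = 52.34 * 0.64 = 33.5 mL/kg/min

33.5 mL/kg/min


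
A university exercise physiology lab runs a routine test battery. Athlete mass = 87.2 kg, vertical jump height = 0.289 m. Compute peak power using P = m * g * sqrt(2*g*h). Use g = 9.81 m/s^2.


sqrt(2 * 9.81 * 0.289) = sqrt(5.67018) = 2.381214 m/s
P = 87.2 * 9.81 * 2.381214
= 2036.97 W

2036.97 W


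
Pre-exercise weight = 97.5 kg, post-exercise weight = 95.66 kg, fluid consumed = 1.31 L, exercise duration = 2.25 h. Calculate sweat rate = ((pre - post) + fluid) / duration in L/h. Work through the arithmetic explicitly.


Weight loss = 97.5 - 95.66 = 1.84 kg (approx L)
Total sweat = 1.84 + 1.31 = 3.15 L
Sweat rate = 3.15 / 2.25 = 1.4 L/h

1.4 L/h


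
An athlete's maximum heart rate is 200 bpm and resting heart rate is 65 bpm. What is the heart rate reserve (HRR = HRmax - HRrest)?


HRR = HRmax - HRrest
= 200 - 65
= 135 bpm

135 bpm


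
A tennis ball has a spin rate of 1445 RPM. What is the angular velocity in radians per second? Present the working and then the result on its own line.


Convert RPM to rad/s: multiply by 2*pi and divide by 60
omega = 1445 * 2 * pi / 60
= 151.32 rad/s

151.32 rad/s


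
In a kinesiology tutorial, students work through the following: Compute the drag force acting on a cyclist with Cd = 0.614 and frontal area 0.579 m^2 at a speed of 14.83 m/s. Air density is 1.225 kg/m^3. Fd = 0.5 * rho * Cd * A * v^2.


Step 1: v^2 = 219.9289
Step 2: Fd = 0.5 * 1.225 * 0.614 * 0.579 * 219.9289
= 47.889 N

47.889 N


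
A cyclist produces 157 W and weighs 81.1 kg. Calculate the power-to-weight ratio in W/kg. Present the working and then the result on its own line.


P/W = power / mass
= 157 / 81.1
= 1.936 W/kg

1.936 W/kg


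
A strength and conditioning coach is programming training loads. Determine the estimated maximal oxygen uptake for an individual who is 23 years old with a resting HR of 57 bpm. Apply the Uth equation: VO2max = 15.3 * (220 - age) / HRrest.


HRmax = 220 - 23 = 197
VO2max = 15.3 * (197 / 57)
= 15.3 * 3.4561
= 52.88 mL/kg/min

52.88 mL/kg/min


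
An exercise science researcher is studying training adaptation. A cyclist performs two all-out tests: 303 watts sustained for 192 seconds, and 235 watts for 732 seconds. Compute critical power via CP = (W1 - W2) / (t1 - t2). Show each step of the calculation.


W1 = P1 * t1 = 303 * 192 = 58176 J
W2 = P2 * t2 = 235 * 732 = 172020 J
CP = (58176 - 172020) / (192 - 732)
= 210.82 W

210.82 W


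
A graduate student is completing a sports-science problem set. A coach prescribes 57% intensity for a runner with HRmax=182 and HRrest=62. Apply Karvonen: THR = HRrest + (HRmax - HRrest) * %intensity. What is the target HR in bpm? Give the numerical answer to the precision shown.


Heart rate reserve = 182 - 62 = 120
Intensity fraction = 57 / 100 = 0.57
THR = 62 + 120 * 0.57 = 130.4 bpm

130.4 bpm


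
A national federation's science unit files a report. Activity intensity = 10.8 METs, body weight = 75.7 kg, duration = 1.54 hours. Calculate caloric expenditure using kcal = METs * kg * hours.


kcal = 10.8 * 75.7 * 1.54
= 817.56 * 1.54
= 1259.04 kcal

1259.04 kcal


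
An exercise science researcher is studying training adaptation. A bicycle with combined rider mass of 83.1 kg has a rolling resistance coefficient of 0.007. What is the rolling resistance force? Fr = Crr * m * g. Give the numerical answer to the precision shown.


Fr = 0.007 * 83.1 * 9.81
= 0.5817 * 9.81
= 5.706 N

5.706 N


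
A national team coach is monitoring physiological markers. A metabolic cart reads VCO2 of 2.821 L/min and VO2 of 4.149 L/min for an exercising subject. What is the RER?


RER = VCO2 / VO2 = 2.821 / 4.149 = 0.6799

0.6799


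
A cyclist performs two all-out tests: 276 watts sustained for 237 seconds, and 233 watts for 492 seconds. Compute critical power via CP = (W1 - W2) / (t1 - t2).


W1 = P1 * t1 = 276 * 237 = 65412 J
W2 = P2 * t2 = 233 * 492 = 114636 J
CP = (65412 - 114636) / (237 - 492)
= 193.04 W

193.04 W


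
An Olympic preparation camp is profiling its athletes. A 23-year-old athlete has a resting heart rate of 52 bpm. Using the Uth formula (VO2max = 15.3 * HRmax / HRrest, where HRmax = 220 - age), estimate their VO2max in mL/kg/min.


HRmax = 220 - 23 = 197 bpm
Ratio = HRmax / HRrest = 197 / 52 = 3.7885
VO2max = 15.3 * 3.7885 = 57.96 mL/kg/min

57.96 mL/kg/min


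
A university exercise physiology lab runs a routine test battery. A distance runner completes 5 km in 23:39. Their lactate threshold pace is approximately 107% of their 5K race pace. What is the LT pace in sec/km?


Convert to seconds: 23 min 39 s = 1419 s
Pace per km = 1419 / 5 = 283.8 s/km
LT pace = 283.8 * 1.07 = 303.67 s/km

303.67 s/km


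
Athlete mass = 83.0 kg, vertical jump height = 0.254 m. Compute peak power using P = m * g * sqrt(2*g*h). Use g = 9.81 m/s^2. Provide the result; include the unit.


sqrt(2 * 9.81 * 0.254) = sqrt(4.98348) = 2.232371 m/s
P = 83.0 * 9.81 * 2.232371
= 1817.66 W

1817.66 W


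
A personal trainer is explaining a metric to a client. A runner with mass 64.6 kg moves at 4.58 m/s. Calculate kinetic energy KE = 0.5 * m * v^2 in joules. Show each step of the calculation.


v^2 = 4.58^2 = 20.9764
KE = 0.5 * 64.6 * 20.9764
= 677.54 J

677.54 J


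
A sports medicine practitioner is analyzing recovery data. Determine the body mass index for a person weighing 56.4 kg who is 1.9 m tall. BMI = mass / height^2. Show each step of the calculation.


BMI = mass / height^2
= 56.4 / 1.9^2
= 56.4 / 3.61
= 15.62 kg/m^2

15.62 kg/m^2


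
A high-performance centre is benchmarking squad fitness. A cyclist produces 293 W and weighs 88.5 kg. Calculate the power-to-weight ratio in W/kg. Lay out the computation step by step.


P/W = power / mass
= 293 / 88.5
= 3.311 W/kg

3.311 W/kg


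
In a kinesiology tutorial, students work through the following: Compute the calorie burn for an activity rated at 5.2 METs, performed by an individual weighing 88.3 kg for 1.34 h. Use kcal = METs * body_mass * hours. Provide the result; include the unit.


Product of METs and mass = 5.2 * 88.3 = 459.16
Total kcal = 459.16 * 1.34 = 615.27 kcal

615.27 kcal


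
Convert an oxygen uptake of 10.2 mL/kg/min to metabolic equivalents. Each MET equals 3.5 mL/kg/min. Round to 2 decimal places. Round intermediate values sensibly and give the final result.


One MET = 3.5 mL/kg/min
Number of METs = 10.2 / 3.5
= 2.91 METs

2.91 METs


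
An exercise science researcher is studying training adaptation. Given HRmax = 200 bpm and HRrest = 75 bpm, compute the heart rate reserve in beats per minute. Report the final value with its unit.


Heart rate reserve = maximum HR minus resting HR
HRR = 200 - 75 = 125 bpm

125 bpm


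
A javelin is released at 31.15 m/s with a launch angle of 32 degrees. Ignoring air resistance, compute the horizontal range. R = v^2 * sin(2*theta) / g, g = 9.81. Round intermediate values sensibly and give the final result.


Launch speed squared = 970.3225
sin(2 * 32 deg) = 0.898794
Range = 970.3225 * 0.898794 / 9.81
= 88.901 m

88.901 m


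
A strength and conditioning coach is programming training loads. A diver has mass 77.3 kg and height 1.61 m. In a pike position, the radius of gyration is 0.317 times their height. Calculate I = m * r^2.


r = 0.317 * 1.61 = 0.51037 m
I = m * r^2 = 77.3 * 0.260478 = 20.135 kg*m^2

20.135 kg*m^2


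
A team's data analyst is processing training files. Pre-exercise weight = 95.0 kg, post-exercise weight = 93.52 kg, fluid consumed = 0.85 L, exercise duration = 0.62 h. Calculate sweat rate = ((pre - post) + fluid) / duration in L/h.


Weight loss = 95.0 - 93.52 = 1.48 kg (approx L)
Total sweat = 1.48 + 0.85 = 2.33 L
Sweat rate = 2.33 / 0.62 = 3.758 L/h

3.758 L/h


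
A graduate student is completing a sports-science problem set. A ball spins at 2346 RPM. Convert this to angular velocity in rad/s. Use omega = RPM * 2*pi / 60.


omega = 2346 * 2 * pi / 60
= 2346 * 6.28318531 / 60
= 14740.353 / 60
= 245.673 rad/s

245.673 rad/s


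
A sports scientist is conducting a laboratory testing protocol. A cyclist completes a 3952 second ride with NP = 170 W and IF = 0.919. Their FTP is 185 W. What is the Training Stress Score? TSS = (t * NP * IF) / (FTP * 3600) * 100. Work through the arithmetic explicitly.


t * NP * IF = 3952 * 170 * 0.919 = 617420.96
FTP * 3600 = 666000
TSS = (617420.96 / 666000) * 100 = 92.71

92.71 TSS


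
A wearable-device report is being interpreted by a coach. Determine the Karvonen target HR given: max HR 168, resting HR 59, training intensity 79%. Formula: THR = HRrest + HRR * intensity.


HRR = HRmax - HRrest = 168 - 59 = 109
THR = 59 + 109 * 0.79
= 145.11 bpm

145.11 bpm


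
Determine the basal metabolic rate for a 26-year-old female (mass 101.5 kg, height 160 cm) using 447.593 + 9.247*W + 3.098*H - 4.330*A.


BMR = 447.593 + 9.247*101.5 + 3.098*160 - 4.330*26
= 1769.26 kcal/day

1769.26 kcal/day


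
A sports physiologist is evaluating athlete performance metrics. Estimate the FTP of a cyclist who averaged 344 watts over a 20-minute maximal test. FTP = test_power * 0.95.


FTP = 344 * 0.95 = 326.8 W

326.8 W


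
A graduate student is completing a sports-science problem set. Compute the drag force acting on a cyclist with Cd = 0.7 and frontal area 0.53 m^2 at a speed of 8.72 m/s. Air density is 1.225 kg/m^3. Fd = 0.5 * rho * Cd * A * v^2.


Step 1: v^2 = 76.0384
Step 2: Fd = 0.5 * 1.225 * 0.7 * 0.53 * 76.0384
= 17.279 N

17.279 N


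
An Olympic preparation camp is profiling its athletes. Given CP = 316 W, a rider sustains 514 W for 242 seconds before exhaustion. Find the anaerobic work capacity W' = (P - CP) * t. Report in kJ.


Excess power = 514 - 316 = 198 W
Work above CP = 198 * 242 = 47916 J
W' = 47.916 kJ

47.916 kJ


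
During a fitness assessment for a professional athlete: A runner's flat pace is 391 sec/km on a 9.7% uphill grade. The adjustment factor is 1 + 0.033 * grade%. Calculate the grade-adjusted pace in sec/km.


Factor = 1 + 0.033 * 9.7 = 1.3201
Adjusted pace = 391 * 1.3201
= 516.16 sec/km

516.16 s/km


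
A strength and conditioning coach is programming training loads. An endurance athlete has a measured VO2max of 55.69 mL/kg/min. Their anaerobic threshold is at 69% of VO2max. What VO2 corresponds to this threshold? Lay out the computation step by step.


Anaerobic threshold VO2 = VO2max * 69%
= 55.69 * 0.69
= 38.43 mL/kg/min

38.43 mL/kg/min


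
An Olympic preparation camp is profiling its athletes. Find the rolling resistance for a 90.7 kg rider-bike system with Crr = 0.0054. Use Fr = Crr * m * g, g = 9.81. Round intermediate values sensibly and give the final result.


m * g = 90.7 * 9.81 = 889.767 N
Fr = 0.0054 * 889.767 = 4.805 N

4.805 N


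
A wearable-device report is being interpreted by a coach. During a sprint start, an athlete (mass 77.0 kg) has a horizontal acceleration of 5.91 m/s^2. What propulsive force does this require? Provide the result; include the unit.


Propulsive force = mass * acceleration
= 77.0 kg * 5.91 m/s^2
= 455.07 N

455.07 N


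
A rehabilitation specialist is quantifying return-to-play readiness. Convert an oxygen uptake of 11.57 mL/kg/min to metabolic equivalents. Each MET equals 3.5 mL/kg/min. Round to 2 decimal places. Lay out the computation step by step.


One MET = 3.5 mL/kg/min
Number of METs = 11.57 / 3.5
= 3.31 METs

3.31 METs


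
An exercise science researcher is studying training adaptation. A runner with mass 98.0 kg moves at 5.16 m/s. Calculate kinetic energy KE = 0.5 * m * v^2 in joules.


v^2 = 5.16^2 = 26.6256
KE = 0.5 * 98.0 * 26.6256
= 1304.65 J

1304.65 J


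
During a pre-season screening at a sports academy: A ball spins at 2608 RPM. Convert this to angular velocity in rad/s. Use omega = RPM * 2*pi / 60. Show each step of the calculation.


omega = 2608 * 2 * pi / 60
= 2608 * 6.28318531 / 60
= 16386.547 / 60
= 273.109 rad/s

273.109 rad/s


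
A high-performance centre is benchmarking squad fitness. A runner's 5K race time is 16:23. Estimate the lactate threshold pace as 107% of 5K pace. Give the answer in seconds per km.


Total race time = 16*60 + 23 = 983 seconds
5K pace = 983 / 5 = 196.6 sec/km
LT pace = 196.6 * 1.07 = 210.36 sec/km

210.36 s/km


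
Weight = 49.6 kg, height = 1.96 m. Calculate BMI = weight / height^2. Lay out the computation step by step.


height^2 = 1.96^2 = 3.8416
BMI = 49.6 / 3.8416 = 12.91 kg/m^2

12.91 kg/m^2


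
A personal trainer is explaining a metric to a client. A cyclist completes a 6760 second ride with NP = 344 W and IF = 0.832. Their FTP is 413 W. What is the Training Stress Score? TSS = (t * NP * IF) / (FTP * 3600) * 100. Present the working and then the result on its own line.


t * NP * IF = 6760 * 344 * 0.832 = 1934766.08
FTP * 3600 = 1486800
TSS = (1934766.08 / 1486800) * 100 = 130.13

130.13 TSS


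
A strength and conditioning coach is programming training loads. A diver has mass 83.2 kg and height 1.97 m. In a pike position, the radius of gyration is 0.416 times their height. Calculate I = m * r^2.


r = 0.416 * 1.97 = 0.81952 m
I = m * r^2 = 83.2 * 0.671613 = 55.878 kg*m^2

55.878 kg*m^2


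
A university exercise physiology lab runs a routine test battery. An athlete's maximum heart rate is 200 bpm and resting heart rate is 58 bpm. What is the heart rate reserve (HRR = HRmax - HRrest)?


HRR = HRmax - HRrest
= 200 - 58
= 142 bpm

142 bpm


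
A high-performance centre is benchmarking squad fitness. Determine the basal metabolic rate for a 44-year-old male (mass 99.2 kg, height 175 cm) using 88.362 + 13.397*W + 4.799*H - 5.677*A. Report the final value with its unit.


BMR = 88.362 + 13.397*99.2 + 4.799*175 - 5.677*44
= 2007.38 kcal/day

2007.38 kcal/day


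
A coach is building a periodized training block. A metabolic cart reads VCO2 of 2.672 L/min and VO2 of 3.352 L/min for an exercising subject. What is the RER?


RER = VCO2 / VO2 = 2.672 / 3.352 = 0.7971

0.7971


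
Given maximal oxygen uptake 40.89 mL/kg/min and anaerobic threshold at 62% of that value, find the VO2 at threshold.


Percentage as decimal = 0.62
VO2 at AT = 40.89 * 0.62 = 25.35 mL/kg/min

25.35 mL/kg/min


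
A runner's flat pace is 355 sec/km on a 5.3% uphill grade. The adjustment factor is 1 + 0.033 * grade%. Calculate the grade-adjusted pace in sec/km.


Factor = 1 + 0.033 * 5.3 = 1.1749
Adjusted pace = 355 * 1.1749
= 417.09 sec/km

417.09 s/km


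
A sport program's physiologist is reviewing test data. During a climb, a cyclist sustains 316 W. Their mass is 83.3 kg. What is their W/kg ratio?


Power-to-weight = 316 W / 83.3 kg
= 3.794 W/kg

3.794 W/kg


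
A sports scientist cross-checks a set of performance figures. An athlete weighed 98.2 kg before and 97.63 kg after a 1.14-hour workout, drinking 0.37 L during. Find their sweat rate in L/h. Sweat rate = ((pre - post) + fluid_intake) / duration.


Body mass change = 0.57 kg
Total sweat loss = 0.57 + 0.37 = 0.94 L
Rate = 0.94 / 1.14 = 0.825 L/h

0.825 L/h


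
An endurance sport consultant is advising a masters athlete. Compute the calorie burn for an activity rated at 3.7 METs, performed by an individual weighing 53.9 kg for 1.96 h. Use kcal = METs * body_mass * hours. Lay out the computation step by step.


Product of METs and mass = 3.7 * 53.9 = 199.43
Total kcal = 199.43 * 1.96 = 390.88 kcal

390.88 kcal


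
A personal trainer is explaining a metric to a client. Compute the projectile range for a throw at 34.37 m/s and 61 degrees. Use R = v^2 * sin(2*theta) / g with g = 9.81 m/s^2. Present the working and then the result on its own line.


Two times the angle = 122 degrees
sin(122) = 0.848048
R = 1181.2969 * 0.848048 / 9.81 = 102.12 m

102.12 m


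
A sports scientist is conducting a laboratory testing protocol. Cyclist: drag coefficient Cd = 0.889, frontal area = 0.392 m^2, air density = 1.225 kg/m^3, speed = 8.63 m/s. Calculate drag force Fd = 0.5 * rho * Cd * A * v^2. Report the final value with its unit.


v^2 = 8.63^2 = 74.4769
Fd = 0.5 * 1.225 * 0.889 * 0.392 * 74.4769
= 15.897 N

15.897 N


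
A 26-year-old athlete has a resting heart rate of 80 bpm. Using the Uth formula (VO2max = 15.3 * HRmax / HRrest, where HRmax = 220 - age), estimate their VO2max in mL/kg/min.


HRmax = 220 - 26 = 194 bpm
Ratio = HRmax / HRrest = 194 / 80 = 2.425
VO2max = 15.3 * 2.425 = 37.1 mL/kg/min

37.1 mL/kg/min


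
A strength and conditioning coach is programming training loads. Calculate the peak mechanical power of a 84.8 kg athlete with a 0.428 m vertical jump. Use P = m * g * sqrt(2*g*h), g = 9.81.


First, sqrt(2gh) = sqrt(2 * 9.81 * 0.428)
= sqrt(8.39736) = 2.89782 m/s
Power = 84.8 * 9.81 * 2.89782 = 2410.66 W

2410.66 W


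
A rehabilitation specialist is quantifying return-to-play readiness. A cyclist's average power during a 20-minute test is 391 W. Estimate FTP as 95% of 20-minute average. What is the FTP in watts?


FTP = 20-min power * 0.95
= 391 * 0.95
= 371.45 W

371.45 W


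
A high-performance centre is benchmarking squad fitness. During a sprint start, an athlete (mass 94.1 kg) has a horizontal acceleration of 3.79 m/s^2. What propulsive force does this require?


Propulsive force = mass * acceleration
= 94.1 kg * 3.79 m/s^2
= 356.64 N

356.64 N


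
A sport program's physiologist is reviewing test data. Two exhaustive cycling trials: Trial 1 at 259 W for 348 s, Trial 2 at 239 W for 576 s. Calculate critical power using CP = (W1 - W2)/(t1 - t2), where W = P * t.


W1 = 259 * 348 = 90132 J
W2 = 239 * 576 = 137664 J
CP = (90132 - 137664) / (348 - 576)
= -47532 / -228
= 208.47 W

208.47 W


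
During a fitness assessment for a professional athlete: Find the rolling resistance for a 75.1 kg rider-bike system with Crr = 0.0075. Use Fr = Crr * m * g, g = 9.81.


m * g = 75.1 * 9.81 = 736.731 N
Fr = 0.0075 * 736.731 = 5.525 N

5.525 N


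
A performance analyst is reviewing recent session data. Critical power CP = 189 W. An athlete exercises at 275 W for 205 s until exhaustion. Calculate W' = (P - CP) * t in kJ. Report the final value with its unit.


P - CP = 275 - 189 = 86 W
W' = 86 * 205 = 17630 J
= 17630 / 1000 = 17.63 kJ

17.63 kJ


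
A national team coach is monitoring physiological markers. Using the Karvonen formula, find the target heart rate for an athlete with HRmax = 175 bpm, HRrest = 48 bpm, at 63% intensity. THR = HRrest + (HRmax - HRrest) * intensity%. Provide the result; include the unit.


HRR = 175 - 48 = 127
THR = 48 + 127 * 0.63
= 48 + 80.01
= 128.01 bpm

128.01 bpm


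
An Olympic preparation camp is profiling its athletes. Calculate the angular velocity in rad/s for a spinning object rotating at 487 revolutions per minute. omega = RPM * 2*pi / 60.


omega = RPM * 2*pi / 60
= 487 * 6.28318531 / 60
= 50.999 rad/s

50.999 rad/s


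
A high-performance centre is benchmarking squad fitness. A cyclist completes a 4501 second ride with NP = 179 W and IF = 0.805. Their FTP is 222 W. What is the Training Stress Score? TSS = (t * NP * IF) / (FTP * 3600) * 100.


t * NP * IF = 4501 * 179 * 0.805 = 648571.595
FTP * 3600 = 799200
TSS = (648571.595 / 799200) * 100 = 81.15

81.15 TSS


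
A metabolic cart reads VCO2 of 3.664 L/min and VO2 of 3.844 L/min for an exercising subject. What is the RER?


RER = VCO2 / VO2 = 3.664 / 3.844 = 0.9532

0.9532


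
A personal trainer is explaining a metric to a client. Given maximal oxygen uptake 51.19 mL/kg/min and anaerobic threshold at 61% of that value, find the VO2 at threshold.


Percentage as decimal = 0.61
VO2 at AT = 51.19 * 0.61 = 31.23 mL/kg/min

31.23 mL/kg/min


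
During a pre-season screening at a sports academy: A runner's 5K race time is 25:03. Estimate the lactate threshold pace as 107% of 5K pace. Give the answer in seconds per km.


Total race time = 25*60 + 3 = 1503 seconds
5K pace = 1503 / 5 = 300.6 sec/km
LT pace = 300.6 * 1.07 = 321.64 sec/km

321.64 s/km


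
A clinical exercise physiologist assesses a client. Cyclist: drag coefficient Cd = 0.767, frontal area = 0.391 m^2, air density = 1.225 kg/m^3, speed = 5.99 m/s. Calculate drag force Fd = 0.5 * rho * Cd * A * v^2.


v^2 = 5.99^2 = 35.8801
Fd = 0.5 * 1.225 * 0.767 * 0.391 * 35.8801
= 6.591 N

6.591 N


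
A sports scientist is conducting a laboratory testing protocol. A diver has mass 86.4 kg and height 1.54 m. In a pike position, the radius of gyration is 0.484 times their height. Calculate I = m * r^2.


r = 0.484 * 1.54 = 0.74536 m
I = m * r^2 = 86.4 * 0.555562 = 48.001 kg*m^2

48.001 kg*m^2


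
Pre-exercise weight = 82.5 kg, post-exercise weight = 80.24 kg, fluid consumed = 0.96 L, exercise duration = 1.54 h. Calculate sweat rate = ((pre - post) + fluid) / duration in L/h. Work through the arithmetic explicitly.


Weight loss = 82.5 - 80.24 = 2.26 kg (approx L)
Total sweat = 2.26 + 0.96 = 3.22 L
Sweat rate = 3.22 / 1.54 = 2.091 L/h

2.091 L/h


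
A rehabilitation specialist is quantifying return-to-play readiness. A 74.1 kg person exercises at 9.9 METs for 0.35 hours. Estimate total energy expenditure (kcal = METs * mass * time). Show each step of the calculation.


Energy = METs * mass(kg) * time(h)
= 9.9 * 74.1 * 0.35
= 256.76 kcal

256.76 kcal


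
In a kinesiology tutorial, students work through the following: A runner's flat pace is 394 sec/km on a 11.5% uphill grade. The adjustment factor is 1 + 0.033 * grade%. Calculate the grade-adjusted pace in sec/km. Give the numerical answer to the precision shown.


Factor = 1 + 0.033 * 11.5 = 1.3795
Adjusted pace = 394 * 1.3795
= 543.52 sec/km

543.52 s/km


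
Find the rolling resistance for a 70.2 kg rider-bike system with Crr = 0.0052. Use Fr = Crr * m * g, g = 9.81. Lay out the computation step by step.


m * g = 70.2 * 9.81 = 688.662 N
Fr = 0.0052 * 688.662 = 3.581 N

3.581 N


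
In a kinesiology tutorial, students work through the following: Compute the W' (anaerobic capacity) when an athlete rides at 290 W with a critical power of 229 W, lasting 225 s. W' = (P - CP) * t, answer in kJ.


Above-CP power = 61 W
Duration = 225 s
W' = 61 * 225 = 13725 J
Convert: 13725 / 1000 = 13.725 kJ

13.725 kJ


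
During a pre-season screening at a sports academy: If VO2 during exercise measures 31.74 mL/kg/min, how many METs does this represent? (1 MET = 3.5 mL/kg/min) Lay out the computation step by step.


METs = VO2 / 3.5 = 31.74 / 3.5 = 9.07

9.07 METs


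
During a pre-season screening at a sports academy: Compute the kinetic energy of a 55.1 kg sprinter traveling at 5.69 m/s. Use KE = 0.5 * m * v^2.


Velocity squared = 32.3761
KE = 0.5 * 55.1 * 32.3761 = 891.96 J

891.96 J


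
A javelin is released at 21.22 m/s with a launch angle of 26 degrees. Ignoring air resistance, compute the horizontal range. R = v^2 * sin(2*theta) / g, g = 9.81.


Launch speed squared = 450.2884
sin(2 * 26 deg) = 0.788011
Range = 450.2884 * 0.788011 / 9.81
= 36.17 m

36.17 m


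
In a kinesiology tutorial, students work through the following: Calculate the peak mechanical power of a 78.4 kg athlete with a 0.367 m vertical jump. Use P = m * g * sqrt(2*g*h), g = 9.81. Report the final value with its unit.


First, sqrt(2gh) = sqrt(2 * 9.81 * 0.367)
= sqrt(7.20054) = 2.683382 m/s
Power = 78.4 * 9.81 * 2.683382 = 2063.8 W

2063.8 W


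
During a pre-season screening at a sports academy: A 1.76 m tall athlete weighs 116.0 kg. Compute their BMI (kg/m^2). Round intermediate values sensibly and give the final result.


height^2 = 3.0976 m^2
BMI = 116.0 / 3.0976 = 37.45 kg/m^2

37.45 kg/m^2


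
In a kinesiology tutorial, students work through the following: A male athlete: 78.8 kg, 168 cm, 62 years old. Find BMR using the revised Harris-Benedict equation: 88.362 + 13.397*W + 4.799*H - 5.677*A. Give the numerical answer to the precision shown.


Intercept = 88.362
Weight contribution = 13.397 * 78.8 = 1055.6836
Height contribution = 4.799 * 168 = 806.232
Age contribution = 5.677 * 62 = 351.974
BMR = 88.362 + 1055.6836 + 806.232 - 351.974
= 1598.3 kcal/day

1598.3 kcal/day


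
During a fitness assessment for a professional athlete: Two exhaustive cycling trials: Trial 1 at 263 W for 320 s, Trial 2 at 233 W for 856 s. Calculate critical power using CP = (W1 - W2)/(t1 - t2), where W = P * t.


W1 = 263 * 320 = 84160 J
W2 = 233 * 856 = 199448 J
CP = (84160 - 199448) / (320 - 856)
= -115288 / -536
= 215.09 W

215.09 W


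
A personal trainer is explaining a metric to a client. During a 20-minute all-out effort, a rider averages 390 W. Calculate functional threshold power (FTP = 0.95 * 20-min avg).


FTP = 0.95 * 390
= 370.5 W

370.5 W


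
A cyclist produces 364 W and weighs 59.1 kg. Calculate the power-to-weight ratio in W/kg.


P/W = power / mass
= 364 / 59.1
= 6.159 W/kg

6.159 W/kg


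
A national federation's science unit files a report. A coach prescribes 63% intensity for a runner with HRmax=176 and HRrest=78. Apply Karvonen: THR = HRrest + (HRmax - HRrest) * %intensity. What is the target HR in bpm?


Heart rate reserve = 176 - 78 = 98
Intensity fraction = 63 / 100 = 0.63
THR = 78 + 98 * 0.63 = 139.74 bpm

139.74 bpm


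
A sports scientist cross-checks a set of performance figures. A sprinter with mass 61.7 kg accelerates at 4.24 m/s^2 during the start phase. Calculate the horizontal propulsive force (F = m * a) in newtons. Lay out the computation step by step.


F = m * a
= 61.7 * 4.24
= 261.61 N

261.61 N


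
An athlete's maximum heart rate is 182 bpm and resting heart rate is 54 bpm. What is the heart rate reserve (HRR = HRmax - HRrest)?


HRR = HRmax - HRrest
= 182 - 54
= 128 bpm

128 bpm


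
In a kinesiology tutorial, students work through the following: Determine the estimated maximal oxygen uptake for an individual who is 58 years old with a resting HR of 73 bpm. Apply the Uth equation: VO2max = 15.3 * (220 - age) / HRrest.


HRmax = 220 - 58 = 162
VO2max = 15.3 * (162 / 73)
= 15.3 * 2.2192
= 33.95 mL/kg/min

33.95 mL/kg/min


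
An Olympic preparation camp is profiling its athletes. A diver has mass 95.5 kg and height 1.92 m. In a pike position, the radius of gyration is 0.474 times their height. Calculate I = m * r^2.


r = 0.474 * 1.92 = 0.91008 m
I = m * r^2 = 95.5 * 0.828246 = 79.097 kg*m^2

79.097 kg*m^2


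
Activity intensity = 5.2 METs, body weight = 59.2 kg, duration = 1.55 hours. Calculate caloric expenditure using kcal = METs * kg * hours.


kcal = 5.2 * 59.2 * 1.55
= 307.84 * 1.55
= 477.15 kcal

477.15 kcal


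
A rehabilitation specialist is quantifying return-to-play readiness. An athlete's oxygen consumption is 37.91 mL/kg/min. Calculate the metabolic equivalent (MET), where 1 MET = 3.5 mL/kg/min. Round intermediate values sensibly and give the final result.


MET = VO2 / 3.5
= 37.91 / 3.5
= 10.83 METs

10.83 METs


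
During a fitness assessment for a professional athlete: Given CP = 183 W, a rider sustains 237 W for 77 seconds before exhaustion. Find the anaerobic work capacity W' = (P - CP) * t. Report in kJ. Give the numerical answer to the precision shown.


Excess power = 237 - 183 = 54 W
Work above CP = 54 * 77 = 4158 J
W' = 4.158 kJ

4.158 kJ


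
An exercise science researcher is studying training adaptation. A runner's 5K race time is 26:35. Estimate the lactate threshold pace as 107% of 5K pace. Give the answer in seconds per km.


Total race time = 26*60 + 35 = 1595 seconds
5K pace = 1595 / 5 = 319.0 sec/km
LT pace = 319.0 * 1.07 = 341.33 sec/km

341.33 s/km


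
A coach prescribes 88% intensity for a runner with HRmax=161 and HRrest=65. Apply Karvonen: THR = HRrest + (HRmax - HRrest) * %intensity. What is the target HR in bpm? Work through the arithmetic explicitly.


Heart rate reserve = 161 - 65 = 96
Intensity fraction = 88 / 100 = 0.88
THR = 65 + 96 * 0.88 = 149.48 bpm

149.48 bpm


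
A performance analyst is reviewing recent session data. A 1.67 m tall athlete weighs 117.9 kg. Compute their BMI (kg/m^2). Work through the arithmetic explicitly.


height^2 = 2.7889 m^2
BMI = 117.9 / 2.7889 = 42.27 kg/m^2

42.27 kg/m^2


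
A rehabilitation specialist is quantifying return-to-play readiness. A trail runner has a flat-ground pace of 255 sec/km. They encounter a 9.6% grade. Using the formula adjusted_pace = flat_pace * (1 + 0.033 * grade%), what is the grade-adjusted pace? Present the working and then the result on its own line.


Grade factor = 1 + 0.033 * 9.6 = 1.3168
Adjusted = 255 * 1.3168 = 335.78 sec/km

335.78 s/km


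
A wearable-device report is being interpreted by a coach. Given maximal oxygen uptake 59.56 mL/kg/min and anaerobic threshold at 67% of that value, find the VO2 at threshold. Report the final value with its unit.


Percentage as decimal = 0.67
VO2 at AT = 59.56 * 0.67 = 39.91 mL/kg/min

39.91 mL/kg/min
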